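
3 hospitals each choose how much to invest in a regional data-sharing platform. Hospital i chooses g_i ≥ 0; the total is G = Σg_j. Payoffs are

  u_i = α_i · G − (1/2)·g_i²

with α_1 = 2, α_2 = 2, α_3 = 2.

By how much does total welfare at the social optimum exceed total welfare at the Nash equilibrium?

Hospital i's FOC: ∂u_i/∂g_i = α_i − g_i = 0, so g_i* = α_i.
NE contributions = (2, 2, 2); G = 6.
W^NE = (Σα)·G − ½Σα_i² = 6² − ½·12 = 30.
Planner sets g_i = Σα_j = 6 for every i, so G^SO = 3·6 = 18.
W^SO = (Σα)·G^SO − ½·3·(Σα)² = (3/2)·6² = 54.
Deadweight loss = W^SO − W^NE = 24.

24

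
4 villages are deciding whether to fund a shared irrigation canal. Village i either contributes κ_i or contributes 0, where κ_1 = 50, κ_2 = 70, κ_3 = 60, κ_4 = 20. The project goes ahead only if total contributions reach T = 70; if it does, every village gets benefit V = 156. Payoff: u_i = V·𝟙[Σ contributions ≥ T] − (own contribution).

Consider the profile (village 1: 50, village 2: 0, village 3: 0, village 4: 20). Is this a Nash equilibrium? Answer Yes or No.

Total = 70 ≥ 70: provided.
Village 1 (pledges 50, payoff 106): dropping to 0 → total 20, payoff 0. No gain.
Village 2 (pledges 0, payoff 156): pledging 70 → total 140, payoff 86. No gain.
Village 3 (pledges 0, payoff 156): pledging 60 → total 130, payoff 96. No gain.
Village 4 (pledges 20, payoff 136): dropping to 0 → total 50, payoff 0. No gain.

Yes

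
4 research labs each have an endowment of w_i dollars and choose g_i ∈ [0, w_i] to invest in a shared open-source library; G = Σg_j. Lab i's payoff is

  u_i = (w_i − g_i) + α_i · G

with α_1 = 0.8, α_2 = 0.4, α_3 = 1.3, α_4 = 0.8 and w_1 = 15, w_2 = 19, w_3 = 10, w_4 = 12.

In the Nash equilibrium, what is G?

∂u_i/∂g_i = α_i − 1, so lab i contributes w_i if α_i > 1, else 0.
α_i > 1 for i ∈ {3}; NE contributions (0, 0, 10, 0), G = 10.

10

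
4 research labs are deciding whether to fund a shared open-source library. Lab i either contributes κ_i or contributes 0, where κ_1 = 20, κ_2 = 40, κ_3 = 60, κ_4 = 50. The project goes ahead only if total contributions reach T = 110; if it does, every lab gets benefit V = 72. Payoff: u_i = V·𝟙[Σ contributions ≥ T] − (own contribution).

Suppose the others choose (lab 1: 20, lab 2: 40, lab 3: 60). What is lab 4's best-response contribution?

0

Others' total = 120 ≥ 110; contributing adds cost 50 for no extra benefit.
Best response: 0.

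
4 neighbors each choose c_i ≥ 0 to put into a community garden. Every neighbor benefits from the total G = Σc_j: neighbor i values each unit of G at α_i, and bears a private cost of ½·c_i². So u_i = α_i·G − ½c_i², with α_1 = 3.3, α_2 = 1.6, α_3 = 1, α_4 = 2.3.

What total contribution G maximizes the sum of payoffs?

Planner FOC: ∂(Σu_j)/∂c_i = (Σα_j) − c_i = 0, so c_i^SO = Σα_j = 8.2 for every i; G^SO = 32.8.

32.8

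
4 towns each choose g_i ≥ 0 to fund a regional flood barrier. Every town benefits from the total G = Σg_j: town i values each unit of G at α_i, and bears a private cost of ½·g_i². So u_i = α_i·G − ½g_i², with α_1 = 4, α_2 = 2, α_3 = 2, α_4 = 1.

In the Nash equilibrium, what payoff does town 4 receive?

Town i's FOC: ∂u_i/∂g_i = α_i − g_i = 0, so g_i* = α_i.
NE contributions = (4, 2, 2, 1); G = 9.
u_4 = α_4·G − ½·(g_4)² = 1·9 − ½·1² = 8.5.

8.5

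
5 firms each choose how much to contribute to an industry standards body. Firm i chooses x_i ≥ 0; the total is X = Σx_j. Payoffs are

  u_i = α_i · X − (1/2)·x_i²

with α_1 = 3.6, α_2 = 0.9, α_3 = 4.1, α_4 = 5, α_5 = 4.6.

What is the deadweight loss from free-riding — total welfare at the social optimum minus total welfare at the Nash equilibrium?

535.23

Firm i's FOC: ∂u_i/∂x_i = α_i − x_i = 0, so x_i* = α_i.
NE contributions = (3.6, 0.9, 4.1, 5, 4.6); X = 18.2.
W^NE = (Σα)·X − ½Σα_i² = 18.2² − ½·76.74 = 292.87.
Planner sets x_i = Σα_j = 18.2 for every i, so X^SO = 5·18.2 = 91.
W^SO = (Σα)·X^SO − ½·5·(Σα)² = (5/2)·18.2² = 828.1.
Deadweight loss = W^SO − W^NE = 535.23.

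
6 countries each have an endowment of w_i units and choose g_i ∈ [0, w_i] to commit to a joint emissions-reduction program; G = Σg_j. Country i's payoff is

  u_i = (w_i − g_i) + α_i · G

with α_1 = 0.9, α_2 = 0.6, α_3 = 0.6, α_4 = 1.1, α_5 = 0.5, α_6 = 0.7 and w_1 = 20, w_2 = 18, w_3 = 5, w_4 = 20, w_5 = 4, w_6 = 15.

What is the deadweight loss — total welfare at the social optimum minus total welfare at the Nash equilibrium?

210.8

∂u_i/∂g_i = α_i − 1, so country i contributes w_i if α_i > 1, else 0.
α_i > 1 for i ∈ {4}; NE contributions (0, 0, 0, 20, 0, 0), G = 20.
W^NE = Σw_i − G^NE + (Σα_i)·G^NE = 82 + 3.4·20 = 150.
Planner: ∂(Σu_j)/∂g_i = Σα_j − 1 = 3.4 > 0, so everyone contributes w_i; G^SO = 82, W^SO = 82 + 3.4·82 = 360.8.
Deadweight loss = 210.8.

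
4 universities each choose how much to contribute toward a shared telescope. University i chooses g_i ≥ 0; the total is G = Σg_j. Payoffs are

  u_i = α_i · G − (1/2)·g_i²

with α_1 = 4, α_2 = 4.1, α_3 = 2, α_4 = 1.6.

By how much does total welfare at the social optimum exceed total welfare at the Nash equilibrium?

156.575

University i's FOC: ∂u_i/∂g_i = α_i − g_i = 0, so g_i* = α_i.
NE contributions = (4, 4.1, 2, 1.6); G = 11.7.
W^NE = (Σα)·G − ½Σα_i² = 11.7² − ½·39.37 = 117.205.
Planner sets g_i = Σα_j = 11.7 for every i, so G^SO = 4·11.7 = 46.8.
W^SO = (Σα)·G^SO − ½·4·(Σα)² = (4/2)·11.7² = 273.78.
Deadweight loss = W^SO − W^NE = 156.575.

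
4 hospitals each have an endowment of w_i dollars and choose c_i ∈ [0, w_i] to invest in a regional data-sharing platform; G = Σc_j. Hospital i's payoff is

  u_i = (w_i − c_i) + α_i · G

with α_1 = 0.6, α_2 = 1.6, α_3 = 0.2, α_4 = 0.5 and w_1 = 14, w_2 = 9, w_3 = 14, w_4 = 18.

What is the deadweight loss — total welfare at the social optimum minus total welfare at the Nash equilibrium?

87.4

∂u_i/∂c_i = α_i − 1, so hospital i contributes w_i if α_i > 1, else 0.
α_i > 1 for i ∈ {2}; NE contributions (0, 9, 0, 0), G = 9.
W^NE = Σw_i − G^NE + (Σα_i)·G^NE = 55 + 1.9·9 = 72.1.
Planner: ∂(Σu_j)/∂c_i = Σα_j − 1 = 1.9 > 0, so everyone contributes w_i; G^SO = 55, W^SO = 55 + 1.9·55 = 159.5.
Deadweight loss = 87.4.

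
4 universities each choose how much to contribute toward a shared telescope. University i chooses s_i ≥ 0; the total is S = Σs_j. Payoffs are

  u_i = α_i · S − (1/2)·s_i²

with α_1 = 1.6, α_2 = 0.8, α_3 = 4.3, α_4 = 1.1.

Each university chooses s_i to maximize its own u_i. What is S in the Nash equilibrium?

7.8

University i's FOC: ∂u_i/∂s_i = α_i − s_i = 0, so s_i* = α_i.
NE contributions = (1.6, 0.8, 4.3, 1.1); S = 7.8.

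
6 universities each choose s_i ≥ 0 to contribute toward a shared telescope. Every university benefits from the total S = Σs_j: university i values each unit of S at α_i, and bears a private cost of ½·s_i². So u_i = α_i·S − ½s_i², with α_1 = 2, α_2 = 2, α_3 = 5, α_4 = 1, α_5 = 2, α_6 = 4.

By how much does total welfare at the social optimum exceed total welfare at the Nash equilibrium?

University i's FOC: ∂u_i/∂s_i = α_i − s_i = 0, so s_i* = α_i.
NE contributions = (2, 2, 5, 1, 2, 4); S = 16.
W^NE = (Σα)·S − ½Σα_i² = 16² − ½·54 = 229.
Planner sets s_i = Σα_j = 16 for every i, so S^SO = 6·16 = 96.
W^SO = (Σα)·S^SO − ½·6·(Σα)² = (6/2)·16² = 768.
Deadweight loss = W^SO − W^NE = 539.

539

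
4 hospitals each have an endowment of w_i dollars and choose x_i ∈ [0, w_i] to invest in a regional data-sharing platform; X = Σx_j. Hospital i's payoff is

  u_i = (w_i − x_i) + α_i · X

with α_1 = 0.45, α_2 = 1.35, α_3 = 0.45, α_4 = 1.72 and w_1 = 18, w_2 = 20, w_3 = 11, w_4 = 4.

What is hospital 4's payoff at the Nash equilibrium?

∂u_i/∂x_i = α_i − 1, so hospital i contributes w_i if α_i > 1, else 0.
α_i > 1 for i ∈ {2, 4}; NE contributions (0, 20, 0, 4), X = 24.
u_4 = (4 − 4) + 1.72·24 = 41.28.

41.28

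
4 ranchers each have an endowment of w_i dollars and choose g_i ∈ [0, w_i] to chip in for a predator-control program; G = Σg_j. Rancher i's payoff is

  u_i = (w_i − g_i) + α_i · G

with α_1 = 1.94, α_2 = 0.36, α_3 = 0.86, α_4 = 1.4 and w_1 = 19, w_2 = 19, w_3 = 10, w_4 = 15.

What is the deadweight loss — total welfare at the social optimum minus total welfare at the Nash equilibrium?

∂u_i/∂g_i = α_i − 1, so rancher i contributes w_i if α_i > 1, else 0.
α_i > 1 for i ∈ {1, 4}; NE contributions (19, 0, 0, 15), G = 34.
W^NE = Σw_i − G^NE + (Σα_i)·G^NE = 63 + 3.56·34 = 184.04.
Planner: ∂(Σu_j)/∂g_i = Σα_j − 1 = 3.56 > 0, so everyone contributes w_i; G^SO = 63, W^SO = 63 + 3.56·63 = 287.28.
Deadweight loss = 103.24.

103.24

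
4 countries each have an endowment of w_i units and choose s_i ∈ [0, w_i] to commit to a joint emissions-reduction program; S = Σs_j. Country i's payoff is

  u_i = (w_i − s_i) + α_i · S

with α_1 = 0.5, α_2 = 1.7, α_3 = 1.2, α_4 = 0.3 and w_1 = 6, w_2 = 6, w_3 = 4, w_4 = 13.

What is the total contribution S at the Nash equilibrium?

10

∂u_i/∂s_i = α_i − 1, so country i contributes w_i if α_i > 1, else 0.
α_i > 1 for i ∈ {2, 3}; NE contributions (0, 6, 4, 0), S = 10.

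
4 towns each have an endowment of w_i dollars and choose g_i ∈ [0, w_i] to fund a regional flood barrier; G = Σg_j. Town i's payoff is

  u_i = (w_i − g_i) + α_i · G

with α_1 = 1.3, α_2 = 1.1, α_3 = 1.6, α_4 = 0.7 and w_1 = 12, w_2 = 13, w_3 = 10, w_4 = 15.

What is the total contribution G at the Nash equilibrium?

35

∂u_i/∂g_i = α_i − 1, so town i contributes w_i if α_i > 1, else 0.
α_i > 1 for i ∈ {1, 2, 3}; NE contributions (12, 13, 10, 0), G = 35.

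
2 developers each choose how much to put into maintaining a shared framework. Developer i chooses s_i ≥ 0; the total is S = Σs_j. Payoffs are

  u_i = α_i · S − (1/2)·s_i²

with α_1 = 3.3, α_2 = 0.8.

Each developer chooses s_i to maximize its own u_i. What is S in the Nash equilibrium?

Developer i's FOC: ∂u_i/∂s_i = α_i − s_i = 0, so s_i* = α_i.
NE contributions = (3.3, 0.8); S = 4.1.

4.1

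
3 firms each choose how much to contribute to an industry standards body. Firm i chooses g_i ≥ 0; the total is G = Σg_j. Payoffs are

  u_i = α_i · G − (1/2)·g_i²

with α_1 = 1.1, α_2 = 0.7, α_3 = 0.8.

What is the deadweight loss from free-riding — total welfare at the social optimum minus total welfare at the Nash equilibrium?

Firm i's FOC: ∂u_i/∂g_i = α_i − g_i = 0, so g_i* = α_i.
NE contributions = (1.1, 0.7, 0.8); G = 2.6.
W^NE = (Σα)·G − ½Σα_i² = 2.6² − ½·2.34 = 5.59.
Planner sets g_i = Σα_j = 2.6 for every i, so G^SO = 3·2.6 = 7.8.
W^SO = (Σα)·G^SO − ½·3·(Σα)² = (3/2)·2.6² = 10.14.
Deadweight loss = W^SO − W^NE = 4.55.

4.55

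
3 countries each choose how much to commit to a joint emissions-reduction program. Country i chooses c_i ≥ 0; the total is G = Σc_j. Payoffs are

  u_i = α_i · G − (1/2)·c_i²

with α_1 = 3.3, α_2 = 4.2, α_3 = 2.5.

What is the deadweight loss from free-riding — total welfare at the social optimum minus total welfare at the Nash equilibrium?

67.39

Country i's FOC: ∂u_i/∂c_i = α_i − c_i = 0, so c_i* = α_i.
NE contributions = (3.3, 4.2, 2.5); G = 10.
W^NE = (Σα)·G − ½Σα_i² = 10² − ½·34.78 = 82.61.
Planner sets c_i = Σα_j = 10 for every i, so G^SO = 3·10 = 30.
W^SO = (Σα)·G^SO − ½·3·(Σα)² = (3/2)·10² = 150.
Deadweight loss = W^SO − W^NE = 67.39.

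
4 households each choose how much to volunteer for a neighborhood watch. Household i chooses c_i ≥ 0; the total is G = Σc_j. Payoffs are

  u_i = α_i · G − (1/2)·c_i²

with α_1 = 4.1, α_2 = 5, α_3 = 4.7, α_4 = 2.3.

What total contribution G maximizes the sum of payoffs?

Planner FOC: ∂(Σu_j)/∂c_i = (Σα_j) − c_i = 0, so c_i^SO = Σα_j = 16.1 for every i; G^SO = 64.4.

64.4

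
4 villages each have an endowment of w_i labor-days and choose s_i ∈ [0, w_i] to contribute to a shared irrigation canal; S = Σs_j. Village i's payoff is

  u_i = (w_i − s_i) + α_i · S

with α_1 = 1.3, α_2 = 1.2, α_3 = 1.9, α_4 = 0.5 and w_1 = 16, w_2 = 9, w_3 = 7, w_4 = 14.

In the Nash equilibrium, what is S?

∂u_i/∂s_i = α_i − 1, so village i contributes w_i if α_i > 1, else 0.
α_i > 1 for i ∈ {1, 2, 3}; NE contributions (16, 9, 7, 0), S = 32.

32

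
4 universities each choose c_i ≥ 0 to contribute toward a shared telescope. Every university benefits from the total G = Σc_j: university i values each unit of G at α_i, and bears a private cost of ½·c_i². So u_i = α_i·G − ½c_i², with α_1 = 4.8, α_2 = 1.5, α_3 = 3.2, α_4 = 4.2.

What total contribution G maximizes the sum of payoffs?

54.8

Planner FOC: ∂(Σu_j)/∂c_i = (Σα_j) − c_i = 0, so c_i^SO = Σα_j = 13.7 for every i; G^SO = 54.8.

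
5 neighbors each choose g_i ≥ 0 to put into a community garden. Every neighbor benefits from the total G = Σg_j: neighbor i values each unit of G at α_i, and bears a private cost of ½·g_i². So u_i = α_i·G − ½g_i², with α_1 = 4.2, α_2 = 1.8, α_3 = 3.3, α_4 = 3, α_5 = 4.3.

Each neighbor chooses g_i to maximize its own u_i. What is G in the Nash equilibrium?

16.6

Neighbor i's FOC: ∂u_i/∂g_i = α_i − g_i = 0, so g_i* = α_i.
NE contributions = (4.2, 1.8, 3.3, 3, 4.3); G = 16.6.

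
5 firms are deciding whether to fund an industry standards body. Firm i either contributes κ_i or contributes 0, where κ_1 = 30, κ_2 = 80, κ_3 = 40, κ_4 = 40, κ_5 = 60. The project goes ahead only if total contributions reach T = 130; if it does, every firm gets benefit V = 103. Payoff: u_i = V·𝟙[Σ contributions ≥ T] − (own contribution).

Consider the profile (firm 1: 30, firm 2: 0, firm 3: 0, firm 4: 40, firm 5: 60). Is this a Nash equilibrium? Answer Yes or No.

Total = 130 ≥ 130: provided.
Firm 1 (pledges 30, payoff 73): dropping to 0 → total 100, payoff 0. No gain.
Firm 2 (pledges 0, payoff 103): pledging 80 → total 210, payoff 23. No gain.
Firm 3 (pledges 0, payoff 103): pledging 40 → total 170, payoff 63. No gain.
Firm 4 (pledges 40, payoff 63): dropping to 0 → total 90, payoff 0. No gain.
Firm 5 (pledges 60, payoff 43): dropping to 0 → total 70, payoff 0. No gain.

Yes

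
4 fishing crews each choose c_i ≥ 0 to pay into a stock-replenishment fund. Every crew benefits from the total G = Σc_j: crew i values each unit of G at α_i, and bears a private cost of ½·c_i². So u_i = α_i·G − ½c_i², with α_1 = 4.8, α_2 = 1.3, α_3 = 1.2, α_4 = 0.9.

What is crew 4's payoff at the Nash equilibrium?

Crew i's FOC: ∂u_i/∂c_i = α_i − c_i = 0, so c_i* = α_i.
NE contributions = (4.8, 1.3, 1.2, 0.9); G = 8.2.
u_4 = α_4·G − ½·(c_4)² = 0.9·8.2 − ½·0.9² = 6.975.

6.975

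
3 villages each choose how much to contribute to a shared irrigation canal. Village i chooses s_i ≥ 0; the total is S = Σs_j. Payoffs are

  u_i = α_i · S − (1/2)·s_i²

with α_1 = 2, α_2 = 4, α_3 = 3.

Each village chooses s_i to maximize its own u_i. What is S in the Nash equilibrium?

Village i's FOC: ∂u_i/∂s_i = α_i − s_i = 0, so s_i* = α_i.
NE contributions = (2, 4, 3); S = 9.

9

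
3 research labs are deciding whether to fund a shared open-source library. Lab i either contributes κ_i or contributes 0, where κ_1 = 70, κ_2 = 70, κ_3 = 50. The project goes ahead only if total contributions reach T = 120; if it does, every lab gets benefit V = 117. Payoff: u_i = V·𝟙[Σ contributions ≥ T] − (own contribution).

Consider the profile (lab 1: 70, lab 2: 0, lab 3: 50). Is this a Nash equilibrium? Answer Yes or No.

Total = 120 ≥ 120: provided.
Lab 1 (pledges 70, payoff 47): dropping to 0 → total 50, payoff 0. No gain.
Lab 2 (pledges 0, payoff 117): pledging 70 → total 190, payoff 47. No gain.
Lab 3 (pledges 50, payoff 67): dropping to 0 → total 70, payoff 0. No gain.

Yes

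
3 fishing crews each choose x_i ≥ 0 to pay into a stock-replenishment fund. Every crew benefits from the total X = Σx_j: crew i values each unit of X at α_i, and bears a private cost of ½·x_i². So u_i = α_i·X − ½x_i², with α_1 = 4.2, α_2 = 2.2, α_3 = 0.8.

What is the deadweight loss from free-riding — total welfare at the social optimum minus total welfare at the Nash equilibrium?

Crew i's FOC: ∂u_i/∂x_i = α_i − x_i = 0, so x_i* = α_i.
NE contributions = (4.2, 2.2, 0.8); X = 7.2.
W^NE = (Σα)·X − ½Σα_i² = 7.2² − ½·23.12 = 40.28.
Planner sets x_i = Σα_j = 7.2 for every i, so X^SO = 3·7.2 = 21.6.
W^SO = (Σα)·X^SO − ½·3·(Σα)² = (3/2)·7.2² = 77.76.
Deadweight loss = W^SO − W^NE = 37.48.

37.48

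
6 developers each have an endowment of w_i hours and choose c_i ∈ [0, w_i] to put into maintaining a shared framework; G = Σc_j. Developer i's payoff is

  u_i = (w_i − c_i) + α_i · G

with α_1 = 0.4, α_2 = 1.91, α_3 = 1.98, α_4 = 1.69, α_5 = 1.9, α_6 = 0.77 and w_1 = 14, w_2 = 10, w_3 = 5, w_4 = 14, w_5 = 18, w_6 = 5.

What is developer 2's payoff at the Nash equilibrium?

∂u_i/∂c_i = α_i − 1, so developer i contributes w_i if α_i > 1, else 0.
α_i > 1 for i ∈ {2, 3, 4, 5}; NE contributions (0, 10, 5, 14, 18, 0), G = 47.
u_2 = (10 − 10) + 1.91·47 = 89.77.

89.77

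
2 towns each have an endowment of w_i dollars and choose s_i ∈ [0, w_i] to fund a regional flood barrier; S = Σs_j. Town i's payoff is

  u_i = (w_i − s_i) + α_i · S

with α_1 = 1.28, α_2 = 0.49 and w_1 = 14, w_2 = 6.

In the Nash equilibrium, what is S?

∂u_i/∂s_i = α_i − 1, so town i contributes w_i if α_i > 1, else 0.
α_i > 1 for i ∈ {1}; NE contributions (14, 0), S = 14.

14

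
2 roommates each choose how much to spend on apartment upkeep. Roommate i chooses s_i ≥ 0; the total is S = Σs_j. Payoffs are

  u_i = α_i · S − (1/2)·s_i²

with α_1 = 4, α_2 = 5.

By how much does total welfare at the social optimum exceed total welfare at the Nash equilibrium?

20.5

Roommate i's FOC: ∂u_i/∂s_i = α_i − s_i = 0, so s_i* = α_i.
NE contributions = (4, 5); S = 9.
W^NE = (Σα)·S − ½Σα_i² = 9² − ½·41 = 60.5.
Planner sets s_i = Σα_j = 9 for every i, so S^SO = 2·9 = 18.
W^SO = (Σα)·S^SO − ½·2·(Σα)² = (2/2)·9² = 81.
Deadweight loss = W^SO − W^NE = 20.5.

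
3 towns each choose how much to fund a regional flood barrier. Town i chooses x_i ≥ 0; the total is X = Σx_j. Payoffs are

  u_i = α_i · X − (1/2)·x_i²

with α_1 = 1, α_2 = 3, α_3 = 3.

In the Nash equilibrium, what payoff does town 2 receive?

Town i's FOC: ∂u_i/∂x_i = α_i − x_i = 0, so x_i* = α_i.
NE contributions = (1, 3, 3); X = 7.
u_2 = α_2·X − ½·(x_2)² = 3·7 − ½·3² = 16.5.

16.5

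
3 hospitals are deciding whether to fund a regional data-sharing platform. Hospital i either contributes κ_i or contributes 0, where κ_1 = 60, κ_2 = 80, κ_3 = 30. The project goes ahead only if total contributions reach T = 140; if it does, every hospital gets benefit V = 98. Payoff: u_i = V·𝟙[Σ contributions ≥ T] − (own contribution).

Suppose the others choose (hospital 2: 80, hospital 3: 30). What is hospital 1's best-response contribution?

Others' total = 110. Contributing 60 brings total to 170 ≥ 140: gain V − κ_1 = 38.
Best response: 60.

60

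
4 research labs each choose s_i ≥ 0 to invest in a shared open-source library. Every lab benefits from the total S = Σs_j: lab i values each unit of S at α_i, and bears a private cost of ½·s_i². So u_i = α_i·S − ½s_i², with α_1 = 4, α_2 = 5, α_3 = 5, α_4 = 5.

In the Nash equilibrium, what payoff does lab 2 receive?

82.5

Lab i's FOC: ∂u_i/∂s_i = α_i − s_i = 0, so s_i* = α_i.
NE contributions = (4, 5, 5, 5); S = 19.
u_2 = α_2·S − ½·(s_2)² = 5·19 − ½·5² = 82.5.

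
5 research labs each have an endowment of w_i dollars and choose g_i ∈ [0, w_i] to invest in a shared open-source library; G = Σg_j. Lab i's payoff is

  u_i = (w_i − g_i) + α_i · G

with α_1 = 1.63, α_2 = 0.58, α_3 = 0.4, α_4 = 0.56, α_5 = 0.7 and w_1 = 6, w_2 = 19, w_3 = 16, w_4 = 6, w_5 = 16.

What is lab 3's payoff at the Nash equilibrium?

18.4

∂u_i/∂g_i = α_i − 1, so lab i contributes w_i if α_i > 1, else 0.
α_i > 1 for i ∈ {1}; NE contributions (6, 0, 0, 0, 0), G = 6.
u_3 = (16 − 0) + 0.4·6 = 18.4.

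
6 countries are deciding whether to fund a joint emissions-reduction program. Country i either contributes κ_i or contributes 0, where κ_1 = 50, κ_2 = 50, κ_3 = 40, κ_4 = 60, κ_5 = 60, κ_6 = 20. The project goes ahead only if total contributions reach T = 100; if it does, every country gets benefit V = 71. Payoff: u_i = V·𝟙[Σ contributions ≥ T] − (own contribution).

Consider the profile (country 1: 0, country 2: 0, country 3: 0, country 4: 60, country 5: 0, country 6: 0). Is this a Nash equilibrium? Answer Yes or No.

No

Total = 60 < 100: not provided.
Country 1 (pledges 0, payoff 0): pledging 50 → total 110, payoff 21. Profitable deviation.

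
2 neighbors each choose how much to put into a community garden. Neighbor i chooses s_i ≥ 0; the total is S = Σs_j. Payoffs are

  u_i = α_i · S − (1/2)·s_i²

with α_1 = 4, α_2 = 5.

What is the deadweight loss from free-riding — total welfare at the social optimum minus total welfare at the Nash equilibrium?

Neighbor i's FOC: ∂u_i/∂s_i = α_i − s_i = 0, so s_i* = α_i.
NE contributions = (4, 5); S = 9.
W^NE = (Σα)·S − ½Σα_i² = 9² − ½·41 = 60.5.
Planner sets s_i = Σα_j = 9 for every i, so S^SO = 2·9 = 18.
W^SO = (Σα)·S^SO − ½·2·(Σα)² = (2/2)·9² = 81.
Deadweight loss = W^SO − W^NE = 20.5.

20.5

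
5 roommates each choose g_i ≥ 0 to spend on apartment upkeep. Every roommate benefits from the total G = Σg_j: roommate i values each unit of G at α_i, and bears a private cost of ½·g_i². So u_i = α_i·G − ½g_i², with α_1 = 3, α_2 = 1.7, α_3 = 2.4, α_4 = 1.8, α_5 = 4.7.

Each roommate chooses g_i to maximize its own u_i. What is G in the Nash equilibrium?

13.6

Roommate i's FOC: ∂u_i/∂g_i = α_i − g_i = 0, so g_i* = α_i.
NE contributions = (3, 1.7, 2.4, 1.8, 4.7); G = 13.6.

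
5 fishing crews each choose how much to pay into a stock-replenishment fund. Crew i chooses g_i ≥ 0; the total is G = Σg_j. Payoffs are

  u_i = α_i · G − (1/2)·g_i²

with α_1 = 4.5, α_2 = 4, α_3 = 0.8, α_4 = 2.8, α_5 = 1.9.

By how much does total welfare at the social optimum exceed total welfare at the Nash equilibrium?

318.17

Crew i's FOC: ∂u_i/∂g_i = α_i − g_i = 0, so g_i* = α_i.
NE contributions = (4.5, 4, 0.8, 2.8, 1.9); G = 14.
W^NE = (Σα)·G − ½Σα_i² = 14² − ½·48.34 = 171.83.
Planner sets g_i = Σα_j = 14 for every i, so G^SO = 5·14 = 70.
W^SO = (Σα)·G^SO − ½·5·(Σα)² = (5/2)·14² = 490.
Deadweight loss = W^SO − W^NE = 318.17.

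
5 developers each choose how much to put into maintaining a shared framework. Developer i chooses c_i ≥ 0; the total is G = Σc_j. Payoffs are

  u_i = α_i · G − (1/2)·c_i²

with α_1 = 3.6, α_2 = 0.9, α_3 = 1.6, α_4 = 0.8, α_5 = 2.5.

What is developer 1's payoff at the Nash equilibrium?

Developer i's FOC: ∂u_i/∂c_i = α_i − c_i = 0, so c_i* = α_i.
NE contributions = (3.6, 0.9, 1.6, 0.8, 2.5); G = 9.4.
u_1 = α_1·G − ½·(c_1)² = 3.6·9.4 − ½·3.6² = 27.36.

27.36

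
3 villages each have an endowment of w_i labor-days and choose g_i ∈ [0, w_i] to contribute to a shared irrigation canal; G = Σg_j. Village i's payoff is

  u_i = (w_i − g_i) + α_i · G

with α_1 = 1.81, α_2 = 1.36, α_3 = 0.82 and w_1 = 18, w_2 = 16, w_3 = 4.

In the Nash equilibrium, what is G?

34

∂u_i/∂g_i = α_i − 1, so village i contributes w_i if α_i > 1, else 0.
α_i > 1 for i ∈ {1, 2}; NE contributions (18, 16, 0), G = 34.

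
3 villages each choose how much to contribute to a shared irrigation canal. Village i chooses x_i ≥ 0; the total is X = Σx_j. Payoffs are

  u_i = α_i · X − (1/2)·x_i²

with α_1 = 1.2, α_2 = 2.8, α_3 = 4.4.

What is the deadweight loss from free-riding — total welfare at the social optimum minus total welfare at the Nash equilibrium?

Village i's FOC: ∂u_i/∂x_i = α_i − x_i = 0, so x_i* = α_i.
NE contributions = (1.2, 2.8, 4.4); X = 8.4.
W^NE = (Σα)·X − ½Σα_i² = 8.4² − ½·28.64 = 56.24.
Planner sets x_i = Σα_j = 8.4 for every i, so X^SO = 3·8.4 = 25.2.
W^SO = (Σα)·X^SO − ½·3·(Σα)² = (3/2)·8.4² = 105.84.
Deadweight loss = W^SO − W^NE = 49.6.

49.6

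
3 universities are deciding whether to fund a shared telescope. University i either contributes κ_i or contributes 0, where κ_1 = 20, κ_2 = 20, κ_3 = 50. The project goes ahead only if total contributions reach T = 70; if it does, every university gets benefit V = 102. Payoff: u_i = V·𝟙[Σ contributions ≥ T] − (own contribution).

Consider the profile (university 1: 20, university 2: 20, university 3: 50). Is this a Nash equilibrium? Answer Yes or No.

Total = 90 ≥ 70: provided.
University 1 (pledges 20, payoff 82): dropping to 0 → total 70, payoff 102. Profitable deviation.

No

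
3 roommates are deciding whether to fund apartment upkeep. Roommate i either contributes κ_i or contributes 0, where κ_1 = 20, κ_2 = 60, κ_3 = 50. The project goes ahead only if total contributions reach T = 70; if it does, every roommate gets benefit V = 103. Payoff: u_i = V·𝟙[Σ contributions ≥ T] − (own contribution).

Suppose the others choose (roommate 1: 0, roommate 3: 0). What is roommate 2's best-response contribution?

0

Others' total = 0. Even contributing 60 gives 60 < 70: no benefit either way.
Best response: 0.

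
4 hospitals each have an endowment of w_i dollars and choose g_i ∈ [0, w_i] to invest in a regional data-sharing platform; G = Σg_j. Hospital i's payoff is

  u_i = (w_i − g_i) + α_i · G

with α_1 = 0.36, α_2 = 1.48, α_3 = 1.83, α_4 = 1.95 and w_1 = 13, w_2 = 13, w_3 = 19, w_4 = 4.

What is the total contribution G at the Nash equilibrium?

36

∂u_i/∂g_i = α_i − 1, so hospital i contributes w_i if α_i > 1, else 0.
α_i > 1 for i ∈ {2, 3, 4}; NE contributions (0, 13, 19, 4), G = 36.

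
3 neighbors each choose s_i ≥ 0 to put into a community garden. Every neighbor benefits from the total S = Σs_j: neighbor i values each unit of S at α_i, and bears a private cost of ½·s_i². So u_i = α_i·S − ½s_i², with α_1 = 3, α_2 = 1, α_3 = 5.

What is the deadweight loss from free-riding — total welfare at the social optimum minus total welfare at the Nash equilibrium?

58

Neighbor i's FOC: ∂u_i/∂s_i = α_i − s_i = 0, so s_i* = α_i.
NE contributions = (3, 1, 5); S = 9.
W^NE = (Σα)·S − ½Σα_i² = 9² − ½·35 = 63.5.
Planner sets s_i = Σα_j = 9 for every i, so S^SO = 3·9 = 27.
W^SO = (Σα)·S^SO − ½·3·(Σα)² = (3/2)·9² = 121.5.
Deadweight loss = W^SO − W^NE = 58.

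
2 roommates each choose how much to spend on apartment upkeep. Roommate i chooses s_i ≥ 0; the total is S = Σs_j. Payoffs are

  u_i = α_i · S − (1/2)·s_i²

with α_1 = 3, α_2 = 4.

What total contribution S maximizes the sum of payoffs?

14

Planner FOC: ∂(Σu_j)/∂s_i = (Σα_j) − s_i = 0, so s_i^SO = Σα_j = 7 for every i; S^SO = 14.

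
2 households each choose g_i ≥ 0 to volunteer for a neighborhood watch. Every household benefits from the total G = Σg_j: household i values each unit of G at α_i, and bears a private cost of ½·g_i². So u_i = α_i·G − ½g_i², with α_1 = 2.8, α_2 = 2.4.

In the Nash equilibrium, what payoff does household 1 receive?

10.64

Household i's FOC: ∂u_i/∂g_i = α_i − g_i = 0, so g_i* = α_i.
NE contributions = (2.8, 2.4); G = 5.2.
u_1 = α_1·G − ½·(g_1)² = 2.8·5.2 − ½·2.8² = 10.64.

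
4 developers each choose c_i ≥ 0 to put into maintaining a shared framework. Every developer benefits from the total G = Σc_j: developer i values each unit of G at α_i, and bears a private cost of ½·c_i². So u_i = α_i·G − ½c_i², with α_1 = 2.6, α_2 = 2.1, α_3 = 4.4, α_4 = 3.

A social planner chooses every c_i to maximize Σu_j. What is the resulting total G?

Planner FOC: ∂(Σu_j)/∂c_i = (Σα_j) − c_i = 0, so c_i^SO = Σα_j = 12.1 for every i; G^SO = 48.4.

48.4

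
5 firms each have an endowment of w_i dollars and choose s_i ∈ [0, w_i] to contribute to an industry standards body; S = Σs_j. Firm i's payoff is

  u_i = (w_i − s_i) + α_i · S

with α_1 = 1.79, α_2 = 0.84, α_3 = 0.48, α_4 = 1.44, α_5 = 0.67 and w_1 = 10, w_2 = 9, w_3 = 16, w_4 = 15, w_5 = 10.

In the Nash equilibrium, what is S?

∂u_i/∂s_i = α_i − 1, so firm i contributes w_i if α_i > 1, else 0.
α_i > 1 for i ∈ {1, 4}; NE contributions (10, 0, 0, 15, 0), S = 25.

25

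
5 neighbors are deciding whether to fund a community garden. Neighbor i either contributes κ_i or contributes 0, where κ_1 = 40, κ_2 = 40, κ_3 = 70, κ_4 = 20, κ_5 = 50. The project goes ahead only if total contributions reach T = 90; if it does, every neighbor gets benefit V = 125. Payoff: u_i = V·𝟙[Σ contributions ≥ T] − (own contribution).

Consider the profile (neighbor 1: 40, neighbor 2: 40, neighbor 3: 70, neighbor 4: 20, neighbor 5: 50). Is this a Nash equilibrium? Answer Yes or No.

Total = 220 ≥ 90: provided.
Neighbor 1 (pledges 40, payoff 85): dropping to 0 → total 180, payoff 125. Profitable deviation.

No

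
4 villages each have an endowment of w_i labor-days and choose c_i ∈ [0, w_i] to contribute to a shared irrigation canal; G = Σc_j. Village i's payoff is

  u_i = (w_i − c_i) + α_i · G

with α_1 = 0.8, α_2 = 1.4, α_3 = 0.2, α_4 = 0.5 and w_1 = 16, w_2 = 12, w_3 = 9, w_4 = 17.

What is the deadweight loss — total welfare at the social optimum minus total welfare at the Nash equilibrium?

∂u_i/∂c_i = α_i − 1, so village i contributes w_i if α_i > 1, else 0.
α_i > 1 for i ∈ {2}; NE contributions (0, 12, 0, 0), G = 12.
W^NE = Σw_i − G^NE + (Σα_i)·G^NE = 54 + 1.9·12 = 76.8.
Planner: ∂(Σu_j)/∂c_i = Σα_j − 1 = 1.9 > 0, so everyone contributes w_i; G^SO = 54, W^SO = 54 + 1.9·54 = 156.6.
Deadweight loss = 79.8.

79.8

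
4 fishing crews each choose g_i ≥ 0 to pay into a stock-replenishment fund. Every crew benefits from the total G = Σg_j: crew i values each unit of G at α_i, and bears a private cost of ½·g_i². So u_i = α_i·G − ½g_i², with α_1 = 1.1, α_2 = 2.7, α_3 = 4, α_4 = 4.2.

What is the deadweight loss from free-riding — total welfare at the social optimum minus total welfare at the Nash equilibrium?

Crew i's FOC: ∂u_i/∂g_i = α_i − g_i = 0, so g_i* = α_i.
NE contributions = (1.1, 2.7, 4, 4.2); G = 12.
W^NE = (Σα)·G − ½Σα_i² = 12² − ½·42.14 = 122.93.
Planner sets g_i = Σα_j = 12 for every i, so G^SO = 4·12 = 48.
W^SO = (Σα)·G^SO − ½·4·(Σα)² = (4/2)·12² = 288.
Deadweight loss = W^SO − W^NE = 165.07.

165.07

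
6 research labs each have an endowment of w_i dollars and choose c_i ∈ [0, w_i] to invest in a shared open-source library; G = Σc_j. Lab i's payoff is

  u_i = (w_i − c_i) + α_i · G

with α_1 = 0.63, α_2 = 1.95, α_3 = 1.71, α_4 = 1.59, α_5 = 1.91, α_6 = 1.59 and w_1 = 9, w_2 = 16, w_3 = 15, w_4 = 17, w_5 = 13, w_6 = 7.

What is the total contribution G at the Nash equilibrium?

68

∂u_i/∂c_i = α_i − 1, so lab i contributes w_i if α_i > 1, else 0.
α_i > 1 for i ∈ {2, 3, 4, 5, 6}; NE contributions (0, 16, 15, 17, 13, 7), G = 68.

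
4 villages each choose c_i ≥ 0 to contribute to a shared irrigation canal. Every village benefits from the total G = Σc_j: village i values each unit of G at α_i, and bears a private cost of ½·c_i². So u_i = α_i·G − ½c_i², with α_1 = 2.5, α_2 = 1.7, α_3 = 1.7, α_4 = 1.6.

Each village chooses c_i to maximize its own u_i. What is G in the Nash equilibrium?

Village i's FOC: ∂u_i/∂c_i = α_i − c_i = 0, so c_i* = α_i.
NE contributions = (2.5, 1.7, 1.7, 1.6); G = 7.5.

7.5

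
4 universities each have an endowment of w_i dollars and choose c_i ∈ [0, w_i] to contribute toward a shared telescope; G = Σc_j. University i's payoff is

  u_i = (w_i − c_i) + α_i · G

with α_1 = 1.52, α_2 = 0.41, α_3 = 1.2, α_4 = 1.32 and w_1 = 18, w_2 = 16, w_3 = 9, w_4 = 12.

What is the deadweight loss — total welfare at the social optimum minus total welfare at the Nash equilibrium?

∂u_i/∂c_i = α_i − 1, so university i contributes w_i if α_i > 1, else 0.
α_i > 1 for i ∈ {1, 3, 4}; NE contributions (18, 0, 9, 12), G = 39.
W^NE = Σw_i − G^NE + (Σα_i)·G^NE = 55 + 3.45·39 = 189.55.
Planner: ∂(Σu_j)/∂c_i = Σα_j − 1 = 3.45 > 0, so everyone contributes w_i; G^SO = 55, W^SO = 55 + 3.45·55 = 244.75.
Deadweight loss = 55.2.

55.2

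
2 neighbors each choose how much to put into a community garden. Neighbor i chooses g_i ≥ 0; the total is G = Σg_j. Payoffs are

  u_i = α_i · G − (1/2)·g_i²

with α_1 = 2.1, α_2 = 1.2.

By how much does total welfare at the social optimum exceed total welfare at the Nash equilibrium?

2.925

Neighbor i's FOC: ∂u_i/∂g_i = α_i − g_i = 0, so g_i* = α_i.
NE contributions = (2.1, 1.2); G = 3.3.
W^NE = (Σα)·G − ½Σα_i² = 3.3² − ½·5.85 = 7.965.
Planner sets g_i = Σα_j = 3.3 for every i, so G^SO = 2·3.3 = 6.6.
W^SO = (Σα)·G^SO − ½·2·(Σα)² = (2/2)·3.3² = 10.89.
Deadweight loss = W^SO − W^NE = 2.925.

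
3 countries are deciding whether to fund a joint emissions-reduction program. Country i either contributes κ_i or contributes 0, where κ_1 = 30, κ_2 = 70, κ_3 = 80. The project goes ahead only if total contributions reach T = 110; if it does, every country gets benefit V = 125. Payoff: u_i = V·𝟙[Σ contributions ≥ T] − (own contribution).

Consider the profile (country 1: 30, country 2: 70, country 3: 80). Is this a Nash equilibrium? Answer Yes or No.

No

Total = 180 ≥ 110: provided.
Country 1 (pledges 30, payoff 95): dropping to 0 → total 150, payoff 125. Profitable deviation.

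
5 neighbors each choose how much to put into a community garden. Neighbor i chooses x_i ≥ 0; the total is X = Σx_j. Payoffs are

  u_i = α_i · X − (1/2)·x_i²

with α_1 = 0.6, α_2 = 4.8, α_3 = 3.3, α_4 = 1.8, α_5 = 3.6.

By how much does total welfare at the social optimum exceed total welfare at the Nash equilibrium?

Neighbor i's FOC: ∂u_i/∂x_i = α_i − x_i = 0, so x_i* = α_i.
NE contributions = (0.6, 4.8, 3.3, 1.8, 3.6); X = 14.1.
W^NE = (Σα)·X − ½Σα_i² = 14.1² − ½·50.49 = 173.565.
Planner sets x_i = Σα_j = 14.1 for every i, so X^SO = 5·14.1 = 70.5.
W^SO = (Σα)·X^SO − ½·5·(Σα)² = (5/2)·14.1² = 497.025.
Deadweight loss = W^SO − W^NE = 323.46.

323.46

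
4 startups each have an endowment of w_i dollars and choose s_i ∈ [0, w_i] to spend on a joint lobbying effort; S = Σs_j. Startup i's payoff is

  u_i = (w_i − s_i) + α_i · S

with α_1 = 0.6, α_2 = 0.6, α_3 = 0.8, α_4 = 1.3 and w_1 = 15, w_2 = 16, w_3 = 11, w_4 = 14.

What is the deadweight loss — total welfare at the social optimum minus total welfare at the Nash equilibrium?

96.6

∂u_i/∂s_i = α_i − 1, so startup i contributes w_i if α_i > 1, else 0.
α_i > 1 for i ∈ {4}; NE contributions (0, 0, 0, 14), S = 14.
W^NE = Σw_i − S^NE + (Σα_i)·S^NE = 56 + 2.3·14 = 88.2.
Planner: ∂(Σu_j)/∂s_i = Σα_j − 1 = 2.3 > 0, so everyone contributes w_i; S^SO = 56, W^SO = 56 + 2.3·56 = 184.8.
Deadweight loss = 96.6.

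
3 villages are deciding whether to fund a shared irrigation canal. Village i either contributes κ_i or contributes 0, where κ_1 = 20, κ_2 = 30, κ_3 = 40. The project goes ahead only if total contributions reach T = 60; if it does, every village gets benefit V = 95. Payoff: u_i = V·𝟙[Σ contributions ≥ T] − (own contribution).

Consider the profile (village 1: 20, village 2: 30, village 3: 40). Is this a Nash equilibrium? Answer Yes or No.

Total = 90 ≥ 60: provided.
Village 1 (pledges 20, payoff 75): dropping to 0 → total 70, payoff 95. Profitable deviation.

No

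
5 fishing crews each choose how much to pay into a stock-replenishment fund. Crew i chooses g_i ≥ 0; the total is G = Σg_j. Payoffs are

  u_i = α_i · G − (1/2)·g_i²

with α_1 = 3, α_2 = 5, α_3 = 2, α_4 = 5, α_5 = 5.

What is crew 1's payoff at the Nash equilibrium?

55.5

Crew i's FOC: ∂u_i/∂g_i = α_i − g_i = 0, so g_i* = α_i.
NE contributions = (3, 5, 2, 5, 5); G = 20.
u_1 = α_1·G − ½·(g_1)² = 3·20 − ½·3² = 55.5.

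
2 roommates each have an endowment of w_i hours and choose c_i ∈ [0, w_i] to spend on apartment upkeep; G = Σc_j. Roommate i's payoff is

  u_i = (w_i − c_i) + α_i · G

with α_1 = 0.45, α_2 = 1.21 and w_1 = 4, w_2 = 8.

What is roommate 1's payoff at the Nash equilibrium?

∂u_i/∂c_i = α_i − 1, so roommate i contributes w_i if α_i > 1, else 0.
α_i > 1 for i ∈ {2}; NE contributions (0, 8), G = 8.
u_1 = (4 − 0) + 0.45·8 = 7.6.

7.6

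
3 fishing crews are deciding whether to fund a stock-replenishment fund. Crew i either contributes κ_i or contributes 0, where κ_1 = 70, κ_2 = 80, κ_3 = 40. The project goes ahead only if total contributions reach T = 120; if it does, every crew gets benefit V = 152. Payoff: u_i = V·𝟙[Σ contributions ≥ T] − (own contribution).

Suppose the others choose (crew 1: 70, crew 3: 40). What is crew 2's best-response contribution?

Others' total = 110. Contributing 80 brings total to 190 ≥ 120: gain V − κ_2 = 72.
Best response: 80.

80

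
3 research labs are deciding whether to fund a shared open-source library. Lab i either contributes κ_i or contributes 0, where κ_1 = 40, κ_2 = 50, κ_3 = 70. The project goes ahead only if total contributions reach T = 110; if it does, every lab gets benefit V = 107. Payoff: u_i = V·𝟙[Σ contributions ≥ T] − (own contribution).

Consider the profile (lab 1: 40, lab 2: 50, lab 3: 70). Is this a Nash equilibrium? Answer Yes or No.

No

Total = 160 ≥ 110: provided.
Lab 1 (pledges 40, payoff 67): dropping to 0 → total 120, payoff 107. Profitable deviation.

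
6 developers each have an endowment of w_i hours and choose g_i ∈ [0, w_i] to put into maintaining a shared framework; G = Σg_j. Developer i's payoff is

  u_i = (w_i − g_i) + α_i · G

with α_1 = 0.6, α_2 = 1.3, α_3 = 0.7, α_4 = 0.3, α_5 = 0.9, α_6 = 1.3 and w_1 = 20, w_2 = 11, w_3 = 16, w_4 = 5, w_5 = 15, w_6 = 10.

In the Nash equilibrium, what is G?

21

∂u_i/∂g_i = α_i − 1, so developer i contributes w_i if α_i > 1, else 0.
α_i > 1 for i ∈ {2, 6}; NE contributions (0, 11, 0, 0, 0, 10), G = 21.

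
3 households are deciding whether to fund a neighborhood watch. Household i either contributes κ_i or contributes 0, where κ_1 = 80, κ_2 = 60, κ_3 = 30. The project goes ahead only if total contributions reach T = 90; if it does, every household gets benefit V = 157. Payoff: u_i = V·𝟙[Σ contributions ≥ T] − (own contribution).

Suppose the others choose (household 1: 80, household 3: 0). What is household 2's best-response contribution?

60

Others' total = 80. Contributing 60 brings total to 140 ≥ 90: gain V − κ_2 = 97.
Best response: 60.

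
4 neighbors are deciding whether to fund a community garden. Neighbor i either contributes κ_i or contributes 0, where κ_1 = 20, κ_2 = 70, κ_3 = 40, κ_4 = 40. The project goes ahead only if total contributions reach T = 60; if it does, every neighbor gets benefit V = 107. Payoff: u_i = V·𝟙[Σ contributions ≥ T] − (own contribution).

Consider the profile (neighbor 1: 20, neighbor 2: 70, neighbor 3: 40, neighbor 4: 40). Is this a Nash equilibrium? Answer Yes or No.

No

Total = 170 ≥ 60: provided.
Neighbor 1 (pledges 20, payoff 87): dropping to 0 → total 150, payoff 107. Profitable deviation.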